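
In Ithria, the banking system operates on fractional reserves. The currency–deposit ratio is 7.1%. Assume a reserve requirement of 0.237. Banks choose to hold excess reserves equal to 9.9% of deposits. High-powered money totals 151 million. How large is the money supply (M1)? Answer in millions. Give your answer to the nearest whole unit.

397 million

The money multiplier is m = (1 + c) / (rr + e + c) = (1 + 0.071) / (0.237 + 0.099 + 0.071) ≈ 2.6314.
So M = m × MB = 2.6314 × 151 = 397.3414 million.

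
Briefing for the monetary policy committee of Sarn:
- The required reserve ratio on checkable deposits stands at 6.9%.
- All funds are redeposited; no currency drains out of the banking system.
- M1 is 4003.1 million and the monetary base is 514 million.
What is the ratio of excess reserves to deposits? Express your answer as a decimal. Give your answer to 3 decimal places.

0.059

Using m = M/MB = 4003.1/514 ≈ 7.788132. Since m = (1 + c)/(c + rr + e), the denominator satisfies c + rr + e = (1 + c)/m = (1 + 0) / 7.788132 ≈ 0.128400.
With c = 0 and rr = 0.069, the ratio of excess reserves to deposits is 0.128400 − 0 − 0.069 = 0.0594.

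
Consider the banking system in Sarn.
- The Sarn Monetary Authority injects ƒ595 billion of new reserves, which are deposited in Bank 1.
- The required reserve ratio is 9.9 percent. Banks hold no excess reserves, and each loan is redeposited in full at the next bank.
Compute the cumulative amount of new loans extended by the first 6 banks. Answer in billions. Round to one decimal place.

Bank i lends (1 − rr)^i of the original deposit: Bank 1 lends 595·0.9010 = 536.0950, Bank 2 lends 595·0.9010² ≈ 483.0216, and so on.
Summing a geometric series: total = 595·[0.9010·(1 − 0.9010^6) / (1 − 0.9010)] ≈ 2518.0556 billion.

ƒ2518.1 billion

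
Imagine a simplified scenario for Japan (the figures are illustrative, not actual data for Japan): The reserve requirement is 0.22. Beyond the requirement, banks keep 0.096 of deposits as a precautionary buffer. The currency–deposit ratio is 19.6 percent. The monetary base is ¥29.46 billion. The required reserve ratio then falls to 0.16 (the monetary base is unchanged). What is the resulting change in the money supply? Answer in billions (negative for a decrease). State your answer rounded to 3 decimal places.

¥9.135 billion

Initially m₁ = (1 + 0.196) / (0.22 + 0.096 + 0.196) ≈ 2.335938, so M₁ = 2.335938 × 29.46 ≈ 68.8167 billion.
After the change m₂ = (1 + 0.196) / (0.16 + 0.096 + 0.196) ≈ 2.646018, so M₂ = 2.646018 × 29.46 ≈ 77.9517 billion.
ΔM = M₂ − M₁ = 77.9517 − 68.8167 = 9.135 billion.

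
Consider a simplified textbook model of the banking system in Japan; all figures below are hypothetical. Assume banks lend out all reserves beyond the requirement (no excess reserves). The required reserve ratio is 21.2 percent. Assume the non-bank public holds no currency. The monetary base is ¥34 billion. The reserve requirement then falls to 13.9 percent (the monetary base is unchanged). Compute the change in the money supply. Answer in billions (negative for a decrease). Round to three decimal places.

¥84.227 billion

Initially m₁ = 1 / (0.212) ≈ 4.716981, so M₁ = 4.716981 × 34 ≈ 160.3774 billion.
After the change m₂ = 1 / (0.139) ≈ 7.194245, so M₂ = 7.194245 × 34 ≈ 244.6043 billion.
ΔM = M₂ − M₁ = 244.6043 − 160.3774 = 84.2269 billion.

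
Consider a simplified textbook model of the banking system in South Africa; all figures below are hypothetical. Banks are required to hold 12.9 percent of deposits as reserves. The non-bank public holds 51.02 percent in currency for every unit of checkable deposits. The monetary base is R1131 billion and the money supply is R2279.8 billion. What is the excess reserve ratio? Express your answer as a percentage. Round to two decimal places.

Using m = M/MB = 2279.8/1131 ≈ 2.015738. Since m = (1 + c)/(c + rr + e), the denominator satisfies c + rr + e = (1 + c)/m = (1 + 0.5102) / 2.015738 ≈ 0.749205.
With c = 0.5102 and rr = 0.129, the excess reserve ratio is 0.749205 − 0.5102 − 0.129 = 0.110005.

11.00%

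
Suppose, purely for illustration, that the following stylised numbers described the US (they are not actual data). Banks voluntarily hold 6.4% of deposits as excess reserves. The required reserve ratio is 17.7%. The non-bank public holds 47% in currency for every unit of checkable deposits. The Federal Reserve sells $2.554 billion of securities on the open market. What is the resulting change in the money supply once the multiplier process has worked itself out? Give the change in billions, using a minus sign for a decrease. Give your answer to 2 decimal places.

-5.28 billion

The money multiplier is m = (1 + c) / (rr + e + c) = (1 + 0.47) / (0.177 + 0.064 + 0.47) ≈ 2.0675.
The sale removes 2.554 billion of base, so ΔM = m × ΔMB = 2.0675 × (−2.554) ≈ -5.2804 billion.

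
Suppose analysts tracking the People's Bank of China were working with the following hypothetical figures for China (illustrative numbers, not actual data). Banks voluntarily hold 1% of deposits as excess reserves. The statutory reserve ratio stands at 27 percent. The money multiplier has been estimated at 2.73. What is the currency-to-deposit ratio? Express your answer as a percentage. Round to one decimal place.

13.6%

Using m = 2.73. From m = (1 + c)/(c + rr + e), rearranging gives 1 + c = m·(c + rr + e), so c·(1 − m) = m·(rr + e) − 1.
Hence c = [m·(rr + e) − 1]/(1 − m) = [2.73 × (0.27 + 0.01) − 1] / (1 − 2.73) ≈ 0.136185.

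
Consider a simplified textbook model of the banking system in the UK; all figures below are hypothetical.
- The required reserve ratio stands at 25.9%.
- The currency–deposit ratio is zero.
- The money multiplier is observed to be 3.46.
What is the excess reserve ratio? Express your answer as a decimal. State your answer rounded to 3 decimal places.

Using m = 3.46. Since m = (1 + c)/(c + rr + e), the denominator satisfies c + rr + e = (1 + c)/m = (1 + 0) / 3.46 ≈ 0.289017.
With c = 0 and rr = 0.259, the excess reserve ratio is 0.289017 − 0 − 0.259 = 0.030017.

0.030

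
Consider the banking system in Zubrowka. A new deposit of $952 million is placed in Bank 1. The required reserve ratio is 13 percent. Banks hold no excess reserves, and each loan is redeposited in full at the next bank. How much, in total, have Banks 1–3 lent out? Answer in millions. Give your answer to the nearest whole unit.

$2176 million

Bank i lends (1 − rr)^i of the original deposit: Bank 1 lends 952·0.8700 = 828.2400, Bank 2 lends 952·0.8700² = 720.5688, and so on.
Summing a geometric series: total = 952·[0.8700·(1 − 0.8700^3) / (1 − 0.8700)] ≈ 2175.7037 million.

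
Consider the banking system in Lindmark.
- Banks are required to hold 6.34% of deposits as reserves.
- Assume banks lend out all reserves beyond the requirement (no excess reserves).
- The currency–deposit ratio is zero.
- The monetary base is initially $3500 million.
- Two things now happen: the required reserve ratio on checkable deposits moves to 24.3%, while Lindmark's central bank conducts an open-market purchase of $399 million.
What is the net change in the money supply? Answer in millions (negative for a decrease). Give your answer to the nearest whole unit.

-39160 million

Before: m₁ = 1 / (0.0634) ≈ 15.77287, MB₁ = 3500, so M₁ = 15.77287 × 3500 = 55205.045 million.
After: m₂ = 1 / (0.243) ≈ 4.11523, MB₂ = 3500 + 399 = 3899, so M₂ = 4.11523 × 3899 ≈ 16045.2818 million.
ΔM = M₂ − M₁ = 16045.2818 − 55205.045 = -39159.7632 million.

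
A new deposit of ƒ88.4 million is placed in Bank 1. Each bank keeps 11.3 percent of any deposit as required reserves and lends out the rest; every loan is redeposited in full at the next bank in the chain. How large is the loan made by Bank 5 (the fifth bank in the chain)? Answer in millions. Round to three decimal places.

Each bank lends a fraction (1 − rr) = 0.8870 of the deposit it receives, so Bank 5 receives 88.4·0.8870^4 and lends 88.4·0.8870^5 ≈ 48.5367 million.

ƒ48.537 million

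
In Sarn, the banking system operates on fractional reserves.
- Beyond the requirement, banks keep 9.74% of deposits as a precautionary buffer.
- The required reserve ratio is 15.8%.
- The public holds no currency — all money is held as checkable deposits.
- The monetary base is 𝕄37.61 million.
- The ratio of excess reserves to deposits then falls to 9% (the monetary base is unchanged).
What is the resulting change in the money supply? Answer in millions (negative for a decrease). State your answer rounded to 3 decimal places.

𝕄4.394 million

Initially m₁ = 1 / (0.158 + 0.0974) ≈ 3.915427, so M₁ = 3.915427 × 37.61 ≈ 147.2592 million.
After the change m₂ = 1 / (0.158 + 0.09) ≈ 4.032258, so M₂ = 4.032258 × 37.61 ≈ 151.6532 million.
ΔM = M₂ − M₁ = 151.6532 − 147.2592 = 4.394 million.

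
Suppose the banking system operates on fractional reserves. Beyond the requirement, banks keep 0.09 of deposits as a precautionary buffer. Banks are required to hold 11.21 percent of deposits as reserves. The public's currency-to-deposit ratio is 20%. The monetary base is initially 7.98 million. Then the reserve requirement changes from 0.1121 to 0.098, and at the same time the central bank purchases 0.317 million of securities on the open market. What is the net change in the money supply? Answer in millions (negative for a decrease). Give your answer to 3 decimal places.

1.846 million

Before: m₁ = (1 + 0.2) / (0.1121 + 0.09 + 0.2) ≈ 2.98433, MB₁ = 7.98, so M₁ = 2.98433 × 7.98 ≈ 23.815 million.
After: m₂ = (1 + 0.2) / (0.098 + 0.09 + 0.2) ≈ 3.09278, MB₂ = 7.98 + 0.317 = 8.297, so M₂ = 3.09278 × 8.297 ≈ 25.6608 million.
ΔM = M₂ − M₁ = 25.6608 − 23.815 = 1.8458 million.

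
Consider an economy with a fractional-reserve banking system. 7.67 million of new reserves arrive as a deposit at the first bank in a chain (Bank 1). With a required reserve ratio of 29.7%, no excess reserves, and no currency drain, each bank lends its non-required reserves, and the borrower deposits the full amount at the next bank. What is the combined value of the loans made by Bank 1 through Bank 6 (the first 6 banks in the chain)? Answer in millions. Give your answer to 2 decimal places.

15.96 million

Bank i lends (1 − rr)^i of the original deposit: Bank 1 lends 7.67·0.7030 ≈ 5.3920, Bank 2 lends 7.67·0.7030² ≈ 3.7906, and so on.
Summing a geometric series: total = 7.67·[0.7030·(1 − 0.7030^6) / (1 − 0.7030)] ≈ 15.9635 million.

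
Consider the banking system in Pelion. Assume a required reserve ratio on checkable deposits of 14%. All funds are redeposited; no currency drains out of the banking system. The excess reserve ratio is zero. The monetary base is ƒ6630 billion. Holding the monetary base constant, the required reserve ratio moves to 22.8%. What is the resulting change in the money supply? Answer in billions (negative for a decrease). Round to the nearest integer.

Initially m₁ = 1 / (0.14) ≈ 7.14286, so M₁ = 7.14286 × 6630 = 47357.1618 billion.
After the change m₂ = 1 / (0.228) ≈ 4.38596, so M₂ = 4.38596 × 6630 = 29078.9148 billion.
ΔM = M₂ − M₁ = 29078.9148 − 47357.1618 = -18278.247 billion.

-18278 billion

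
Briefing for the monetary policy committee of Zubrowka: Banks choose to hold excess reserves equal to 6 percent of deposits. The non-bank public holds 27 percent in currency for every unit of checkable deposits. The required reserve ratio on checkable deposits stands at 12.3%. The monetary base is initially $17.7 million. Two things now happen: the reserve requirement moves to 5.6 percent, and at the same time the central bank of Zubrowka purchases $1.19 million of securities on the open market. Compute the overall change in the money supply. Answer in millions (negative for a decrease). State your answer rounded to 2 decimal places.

Before: m₁ = (1 + 0.27) / (0.123 + 0.06 + 0.27) ≈ 2.80353, MB₁ = 17.7, so M₁ = 2.80353 × 17.7 ≈ 49.6225 million.
After: m₂ = (1 + 0.27) / (0.056 + 0.06 + 0.27) ≈ 3.29016, MB₂ = 17.7 + 1.19 = 18.89, so M₂ = 3.29016 × 18.89 ≈ 62.1511 million.
ΔM = M₂ − M₁ = 62.1511 − 49.6225 = 12.5286 million.

$12.53 million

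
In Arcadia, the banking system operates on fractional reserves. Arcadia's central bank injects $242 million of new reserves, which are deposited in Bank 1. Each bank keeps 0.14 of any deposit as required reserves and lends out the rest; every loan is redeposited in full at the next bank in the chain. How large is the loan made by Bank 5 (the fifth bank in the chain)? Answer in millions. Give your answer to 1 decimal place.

$113.8 million

Each bank lends a fraction (1 − rr) = 0.8600 of the deposit it receives, so Bank 5 receives 242·0.8600^4 and lends 242·0.8600^5 ≈ 113.8433 million.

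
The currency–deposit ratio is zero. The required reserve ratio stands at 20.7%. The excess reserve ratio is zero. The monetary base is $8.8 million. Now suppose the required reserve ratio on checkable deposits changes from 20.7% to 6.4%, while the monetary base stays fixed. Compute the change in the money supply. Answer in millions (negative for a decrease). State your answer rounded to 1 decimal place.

Initially m₁ = 1 / (0.207) ≈ 4.8309, so M₁ = 4.8309 × 8.8 ≈ 42.5119 million.
After the change m₂ = 1 / (0.064) = 15.6250, so M₂ = 15.6250 × 8.8 = 137.5 million.
ΔM = M₂ − M₁ = 137.5 − 42.5119 = 94.9881 million.

$95.0 million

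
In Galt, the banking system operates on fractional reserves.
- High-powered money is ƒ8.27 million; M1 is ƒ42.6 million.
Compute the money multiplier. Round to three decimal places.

The money multiplier is m = M / MB = 42.6 / 8.27 ≈ 5.15115.

5.151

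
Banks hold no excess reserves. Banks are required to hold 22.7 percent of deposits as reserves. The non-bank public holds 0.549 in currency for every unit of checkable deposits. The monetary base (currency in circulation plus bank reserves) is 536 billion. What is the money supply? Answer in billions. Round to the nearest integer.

The money multiplier is m = (1 + c) / (rr + c) = (1 + 0.549) / (0.227 + 0.549) ≈ 1.9961.
So M = m × MB = 1.9961 × 536 = 1069.9096 billion.

1070 billion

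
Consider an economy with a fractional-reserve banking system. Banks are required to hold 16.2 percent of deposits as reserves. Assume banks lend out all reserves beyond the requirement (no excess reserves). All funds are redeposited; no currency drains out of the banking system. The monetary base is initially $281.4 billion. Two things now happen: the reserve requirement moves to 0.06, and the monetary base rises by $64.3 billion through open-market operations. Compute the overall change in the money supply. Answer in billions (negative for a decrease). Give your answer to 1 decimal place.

Before: m₁ = 1 / (0.162) ≈ 6.17284, MB₁ = 281.4, so M₁ = 6.17284 × 281.4 ≈ 1737.0372 billion.
After: m₂ = 1 / (0.06) ≈ 16.66667, MB₂ = 281.4 + 64.3 = 345.7, so M₂ = 16.66667 × 345.7 ≈ 5761.6678 billion.
ΔM = M₂ − M₁ = 5761.6678 − 1737.0372 = 4024.6306 billion.

$4024.6 billion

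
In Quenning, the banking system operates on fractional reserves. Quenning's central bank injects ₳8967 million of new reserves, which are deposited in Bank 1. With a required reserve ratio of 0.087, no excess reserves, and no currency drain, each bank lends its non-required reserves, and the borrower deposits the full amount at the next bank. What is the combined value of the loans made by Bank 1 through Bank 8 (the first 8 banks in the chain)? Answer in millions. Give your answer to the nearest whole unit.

₳48670 million

Bank i lends (1 − rr)^i of the original deposit: Bank 1 lends 8967·0.9130 = 8186.8710, Bank 2 lends 8967·0.9130² ≈ 7474.6132, and so on.
Summing a geometric series: total = 8967·[0.9130·(1 − 0.9130^8) / (1 − 0.9130)] ≈ 48669.6455 million.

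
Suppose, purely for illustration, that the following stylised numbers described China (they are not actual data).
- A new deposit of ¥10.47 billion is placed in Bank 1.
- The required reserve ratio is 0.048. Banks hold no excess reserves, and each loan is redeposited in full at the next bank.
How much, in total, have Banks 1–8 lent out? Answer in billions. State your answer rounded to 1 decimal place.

Bank i lends (1 − rr)^i of the original deposit: Bank 1 lends 10.47·0.9520 ≈ 9.9674, Bank 2 lends 10.47·0.9520² ≈ 9.4890, and so on.
Summing a geometric series: total = 10.47·[0.9520·(1 − 0.9520^8) / (1 − 0.9520)] ≈ 67.5551 billion.

¥67.6 billion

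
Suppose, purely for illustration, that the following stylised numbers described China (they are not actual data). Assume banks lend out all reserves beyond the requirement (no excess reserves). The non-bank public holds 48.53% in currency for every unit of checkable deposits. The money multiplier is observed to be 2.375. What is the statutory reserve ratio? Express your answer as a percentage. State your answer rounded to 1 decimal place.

14.0%

Using m = 2.375. Since m = (1 + c)/(c + rr + e), the denominator satisfies c + rr + e = (1 + c)/m = (1 + 0.4853) / 2.375 ≈ 0.625389.
With c = 0.4853 and e = 0, the statutory reserve ratio is 0.625389 − 0.4853 − 0 = 0.140089.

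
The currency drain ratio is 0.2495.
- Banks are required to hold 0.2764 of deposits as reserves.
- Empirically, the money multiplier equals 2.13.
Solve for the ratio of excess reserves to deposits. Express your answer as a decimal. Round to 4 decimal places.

Using m = 2.13. Since m = (1 + c)/(c + rr + e), the denominator satisfies c + rr + e = (1 + c)/m = (1 + 0.2495) / 2.13 ≈ 0.586620.
With c = 0.2495 and rr = 0.2764, the ratio of excess reserves to deposits is 0.586620 − 0.2495 − 0.2764 = 0.06072.

0.0607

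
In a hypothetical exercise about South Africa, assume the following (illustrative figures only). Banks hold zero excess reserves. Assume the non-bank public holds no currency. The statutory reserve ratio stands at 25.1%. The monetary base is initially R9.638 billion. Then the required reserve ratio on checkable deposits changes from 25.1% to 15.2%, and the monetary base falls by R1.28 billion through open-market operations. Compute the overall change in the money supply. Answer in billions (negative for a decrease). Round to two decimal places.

R16.59 billion

Before: m₁ = 1 / (0.251) ≈ 3.9841, MB₁ = 9.638, so M₁ = 3.9841 × 9.638 ≈ 38.3988 billion.
After: m₂ = 1 / (0.152) ≈ 6.5789, MB₂ = 9.638 − 1.28 = 8.358, so M₂ = 6.5789 × 8.358 ≈ 54.9864 billion.
ΔM = M₂ − M₁ = 54.9864 − 38.3988 = 16.5876 billion.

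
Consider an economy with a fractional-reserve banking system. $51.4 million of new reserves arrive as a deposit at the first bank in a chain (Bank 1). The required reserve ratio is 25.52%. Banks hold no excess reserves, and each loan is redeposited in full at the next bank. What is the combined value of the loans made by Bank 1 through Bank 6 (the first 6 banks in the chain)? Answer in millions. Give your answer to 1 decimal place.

$124.4 million

Bank i lends (1 − rr)^i of the original deposit: Bank 1 lends 51.4·0.7448 ≈ 38.2827, Bank 2 lends 51.4·0.7448² ≈ 28.5130, and so on.
Summing a geometric series: total = 51.4·[0.7448·(1 − 0.7448^6) / (1 − 0.7448)] ≈ 124.4036 million.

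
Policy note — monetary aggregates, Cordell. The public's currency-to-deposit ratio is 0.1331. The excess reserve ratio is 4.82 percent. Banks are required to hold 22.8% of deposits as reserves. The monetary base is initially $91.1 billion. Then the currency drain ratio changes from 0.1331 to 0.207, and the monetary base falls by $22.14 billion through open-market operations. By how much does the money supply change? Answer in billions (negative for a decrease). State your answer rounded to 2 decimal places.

Before: m₁ = (1 + 0.1331) / (0.228 + 0.0482 + 0.1331) ≈ 2.76839, MB₁ = 91.1, so M₁ = 2.76839 × 91.1 ≈ 252.2003 billion.
After: m₂ = (1 + 0.207) / (0.228 + 0.0482 + 0.207) ≈ 2.49793, MB₂ = 91.1 − 22.14 = 68.96, so M₂ = 2.49793 × 68.96 ≈ 172.2573 billion.
ΔM = M₂ − M₁ = 172.2573 − 252.2003 = -79.943 billion.

-79.94 billion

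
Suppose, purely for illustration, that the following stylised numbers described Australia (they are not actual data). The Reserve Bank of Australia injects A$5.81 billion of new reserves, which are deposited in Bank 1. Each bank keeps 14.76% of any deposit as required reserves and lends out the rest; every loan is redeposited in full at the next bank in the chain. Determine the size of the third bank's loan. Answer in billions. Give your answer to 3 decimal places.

Each bank lends a fraction (1 − rr) = 0.8524 of the deposit it receives, so Bank 3 receives 5.81·0.8524^2 and lends 5.81·0.8524^3 ≈ 3.5984 billion.

A$3.598 billion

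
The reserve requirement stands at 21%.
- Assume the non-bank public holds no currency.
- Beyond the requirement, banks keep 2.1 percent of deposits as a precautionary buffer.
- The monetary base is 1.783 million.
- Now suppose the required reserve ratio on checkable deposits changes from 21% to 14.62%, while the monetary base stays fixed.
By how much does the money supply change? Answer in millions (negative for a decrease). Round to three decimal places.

Initially m₁ = 1 / (0.21 + 0.021) ≈ 4.32900, so M₁ = 4.32900 × 1.783 ≈ 7.7186 million.
After the change m₂ = 1 / (0.1462 + 0.021) ≈ 5.98086, so M₂ = 5.98086 × 1.783 ≈ 10.6639 million.
ΔM = M₂ − M₁ = 10.6639 − 7.7186 = 2.9453 million.

2.945 million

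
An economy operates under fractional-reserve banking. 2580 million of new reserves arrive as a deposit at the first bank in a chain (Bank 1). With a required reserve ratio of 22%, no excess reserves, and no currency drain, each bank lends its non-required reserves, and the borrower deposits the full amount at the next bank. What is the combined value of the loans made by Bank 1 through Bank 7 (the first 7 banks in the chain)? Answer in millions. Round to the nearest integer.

7541 million

Bank i lends (1 − rr)^i of the original deposit: Bank 1 lends 2580·0.7800 = 2012.4000, Bank 2 lends 2580·0.7800² = 1569.6720, and so on.
Summing a geometric series: total = 2580·[0.7800·(1 − 0.7800^7) / (1 − 0.7800)] ≈ 7540.5022 million.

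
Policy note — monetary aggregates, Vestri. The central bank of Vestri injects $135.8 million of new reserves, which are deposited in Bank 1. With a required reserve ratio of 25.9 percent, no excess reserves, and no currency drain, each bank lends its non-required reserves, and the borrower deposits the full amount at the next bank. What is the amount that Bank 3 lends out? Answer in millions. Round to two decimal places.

$55.25 million

Each bank lends a fraction (1 − rr) = 0.7410 of the deposit it receives, so Bank 3 receives 135.8·0.7410^2 and lends 135.8·0.7410^3 ≈ 55.2528 million.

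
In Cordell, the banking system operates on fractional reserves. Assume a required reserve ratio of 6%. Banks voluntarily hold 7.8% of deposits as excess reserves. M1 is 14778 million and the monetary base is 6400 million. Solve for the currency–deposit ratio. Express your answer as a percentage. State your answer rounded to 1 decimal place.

52.0%

Using m = M/MB = 14778/6400 ≈ 2.309063. From m = (1 + c)/(c + rr + e), rearranging gives 1 + c = m·(c + rr + e), so c·(1 − m) = m·(rr + e) − 1.
Hence c = [m·(rr + e) − 1]/(1 − m) = [2.309063 × (0.06 + 0.078) − 1] / (1 − 2.309063) ≈ 0.520486.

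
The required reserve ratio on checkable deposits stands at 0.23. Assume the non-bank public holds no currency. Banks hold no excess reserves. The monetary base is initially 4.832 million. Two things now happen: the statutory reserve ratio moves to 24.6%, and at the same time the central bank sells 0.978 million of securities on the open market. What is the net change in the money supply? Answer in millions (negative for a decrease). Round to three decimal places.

-5.342 million

Before: m₁ = 1 / (0.23) ≈ 4.34783, MB₁ = 4.832, so M₁ = 4.34783 × 4.832 ≈ 21.0087 million.
After: m₂ = 1 / (0.246) ≈ 4.06504, MB₂ = 4.832 − 0.978 = 3.854, so M₂ = 4.06504 × 3.854 ≈ 15.6667 million.
ΔM = M₂ − M₁ = 15.6667 − 21.0087 = -5.342 million.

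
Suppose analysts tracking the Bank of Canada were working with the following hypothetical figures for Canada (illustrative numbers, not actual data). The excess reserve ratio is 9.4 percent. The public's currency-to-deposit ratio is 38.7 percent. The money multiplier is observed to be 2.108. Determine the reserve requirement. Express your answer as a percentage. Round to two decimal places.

Using m = 2.108. Since m = (1 + c)/(c + rr + e), the denominator satisfies c + rr + e = (1 + c)/m = (1 + 0.387) / 2.108 ≈ 0.657970.
With c = 0.387 and e = 0.094, the reserve requirement is 0.657970 − 0.387 − 0.094 = 0.17697.

17.70%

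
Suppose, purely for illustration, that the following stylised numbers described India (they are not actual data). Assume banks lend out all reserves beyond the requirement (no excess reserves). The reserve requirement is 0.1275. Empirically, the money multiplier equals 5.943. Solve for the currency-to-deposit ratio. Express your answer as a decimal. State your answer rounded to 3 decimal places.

0.049

Using m = 5.943. From m = (1 + c)/(c + rr + e), rearranging gives 1 + c = m·(c + rr + e), so c·(1 − m) = m·(rr + e) − 1.
Hence c = [m·(rr + e) − 1]/(1 − m) = [5.943 × (0.1275 + 0) − 1] / (1 − 5.943) ≈ 0.049012.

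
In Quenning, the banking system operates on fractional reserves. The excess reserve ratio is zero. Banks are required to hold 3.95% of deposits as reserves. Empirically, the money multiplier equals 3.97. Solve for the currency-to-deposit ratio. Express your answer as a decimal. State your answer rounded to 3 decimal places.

Using m = 3.97. From m = (1 + c)/(c + rr + e), rearranging gives 1 + c = m·(c + rr + e), so c·(1 − m) = m·(rr + e) − 1.
Hence c = [m·(rr + e) − 1]/(1 − m) = [3.97 × (0.0395 + 0) − 1] / (1 − 3.97) ≈ 0.283901.

0.284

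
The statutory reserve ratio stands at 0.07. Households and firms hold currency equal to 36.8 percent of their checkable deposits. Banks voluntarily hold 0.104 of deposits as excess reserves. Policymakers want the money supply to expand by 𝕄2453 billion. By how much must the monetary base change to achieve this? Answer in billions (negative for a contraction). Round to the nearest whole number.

𝕄972 billion

The money multiplier is m = (1 + c) / (rr + e + c) = (1 + 0.368) / (0.07 + 0.104 + 0.368) ≈ 2.52399.
ΔMB = ΔM / m = (+2453) / 2.52399 ≈ 971.8739 billion.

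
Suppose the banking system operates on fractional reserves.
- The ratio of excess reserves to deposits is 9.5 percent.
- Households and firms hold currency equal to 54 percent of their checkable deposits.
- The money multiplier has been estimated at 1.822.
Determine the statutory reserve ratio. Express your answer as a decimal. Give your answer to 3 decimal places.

0.210

Using m = 1.822. Since m = (1 + c)/(c + rr + e), the denominator satisfies c + rr + e = (1 + c)/m = (1 + 0.54) / 1.822 ≈ 0.845225.
With c = 0.54 and e = 0.095, the statutory reserve ratio is 0.845225 − 0.54 − 0.095 = 0.210225.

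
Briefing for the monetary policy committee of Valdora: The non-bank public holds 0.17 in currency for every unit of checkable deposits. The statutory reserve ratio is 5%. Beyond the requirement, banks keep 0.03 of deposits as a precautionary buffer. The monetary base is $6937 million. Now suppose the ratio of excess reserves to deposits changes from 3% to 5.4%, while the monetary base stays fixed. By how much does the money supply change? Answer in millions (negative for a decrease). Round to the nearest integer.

Initially m₁ = (1 + 0.17) / (0.05 + 0.03 + 0.17) = 4.68, so M₁ = 4.68 × 6937 = 32465.16 million.
After the change m₂ = (1 + 0.17) / (0.05 + 0.054 + 0.17) ≈ 4.27007, so M₂ = 4.27007 × 6937 ≈ 29621.4756 million.
ΔM = M₂ − M₁ = 29621.4756 − 32465.16 = -2843.6844 million.

-2844 million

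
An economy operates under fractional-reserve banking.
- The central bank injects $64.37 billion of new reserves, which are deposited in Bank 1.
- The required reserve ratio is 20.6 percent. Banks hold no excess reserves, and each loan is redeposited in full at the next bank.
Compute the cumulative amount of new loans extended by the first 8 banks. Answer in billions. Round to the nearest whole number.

$209 billion

Bank i lends (1 − rr)^i of the original deposit: Bank 1 lends 64.37·0.7940 ≈ 51.1098, Bank 2 lends 64.37·0.7940² ≈ 40.5812, and so on.
Summing a geometric series: total = 64.37·[0.7940·(1 − 0.7940^8) / (1 − 0.7940)] ≈ 208.9134 billion.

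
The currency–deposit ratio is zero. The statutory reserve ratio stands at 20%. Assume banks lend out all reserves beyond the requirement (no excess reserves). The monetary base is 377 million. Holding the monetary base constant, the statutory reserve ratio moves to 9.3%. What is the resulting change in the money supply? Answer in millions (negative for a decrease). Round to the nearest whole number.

2169 million

Initially m₁ = 1 / (0.2) = 5, so M₁ = 5 × 377 = 1885 million.
After the change m₂ = 1 / (0.093) ≈ 10.7527, so M₂ = 10.7527 × 377 = 4053.7679 million.
ΔM = M₂ − M₁ = 4053.7679 − 1885 = 2168.7679 million.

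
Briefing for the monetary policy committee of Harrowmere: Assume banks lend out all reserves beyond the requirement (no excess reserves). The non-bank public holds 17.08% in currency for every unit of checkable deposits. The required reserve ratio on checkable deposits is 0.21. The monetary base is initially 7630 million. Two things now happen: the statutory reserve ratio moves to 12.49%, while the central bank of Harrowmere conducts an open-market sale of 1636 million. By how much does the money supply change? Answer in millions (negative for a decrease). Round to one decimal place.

Before: m₁ = (1 + 0.1708) / (0.21 + 0.1708) ≈ 3.074580, MB₁ = 7630, so M₁ = 3.074580 × 7630 = 23459.0454 million.
After: m₂ = (1 + 0.1708) / (0.1249 + 0.1708) ≈ 3.959418, MB₂ = 7630 − 1636 = 5994, so M₂ = 3.959418 × 5994 ≈ 23732.7515 million.
ΔM = M₂ − M₁ = 23732.7515 − 23459.0454 = 273.7061 million.

273.7 million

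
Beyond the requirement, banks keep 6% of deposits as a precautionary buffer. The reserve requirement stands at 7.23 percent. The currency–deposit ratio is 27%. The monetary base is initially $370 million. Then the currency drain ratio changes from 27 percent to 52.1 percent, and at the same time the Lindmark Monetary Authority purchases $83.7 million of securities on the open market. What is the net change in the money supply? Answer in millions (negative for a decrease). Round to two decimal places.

-111.74 million

Before: m₁ = (1 + 0.27) / (0.0723 + 0.06 + 0.27) ≈ 3.156848, MB₁ = 370, so M₁ = 3.156848 × 370 ≈ 1168.0338 million.
After: m₂ = (1 + 0.521) / (0.0723 + 0.06 + 0.521) ≈ 2.328180, MB₂ = 370 + 83.7 = 453.7, so M₂ = 2.328180 × 453.7 ≈ 1056.2953 million.
ΔM = M₂ − M₁ = 1056.2953 − 1168.0338 = -111.7385 million.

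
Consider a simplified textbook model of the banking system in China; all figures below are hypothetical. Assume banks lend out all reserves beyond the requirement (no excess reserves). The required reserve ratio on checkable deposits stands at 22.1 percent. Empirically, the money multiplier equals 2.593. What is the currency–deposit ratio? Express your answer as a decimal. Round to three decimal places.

Using m = 2.593. From m = (1 + c)/(c + rr + e), rearranging gives 1 + c = m·(c + rr + e), so c·(1 − m) = m·(rr + e) − 1.
Hence c = [m·(rr + e) − 1]/(1 − m) = [2.593 × (0.221 + 0) − 1] / (1 − 2.593) ≈ 0.268014.

0.268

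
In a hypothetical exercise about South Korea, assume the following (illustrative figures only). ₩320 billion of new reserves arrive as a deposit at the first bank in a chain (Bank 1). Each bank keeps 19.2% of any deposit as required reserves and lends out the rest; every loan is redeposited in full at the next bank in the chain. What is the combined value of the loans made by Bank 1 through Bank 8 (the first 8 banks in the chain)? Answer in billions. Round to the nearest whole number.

Bank i lends (1 − rr)^i of the original deposit: Bank 1 lends 320·0.8080 = 258.5600, Bank 2 lends 320·0.8080² ≈ 208.9165, and so on.
Summing a geometric series: total = 320·[0.8080·(1 − 0.8080^8) / (1 − 0.8080)] ≈ 1102.0134 billion.

₩1102 billion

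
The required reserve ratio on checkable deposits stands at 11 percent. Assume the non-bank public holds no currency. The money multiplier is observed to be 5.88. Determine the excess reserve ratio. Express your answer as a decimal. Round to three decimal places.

Using m = 5.88. Since m = (1 + c)/(c + rr + e), the denominator satisfies c + rr + e = (1 + c)/m = (1 + 0) / 5.88 ≈ 0.170068.
With c = 0 and rr = 0.11, the excess reserve ratio is 0.170068 − 0 − 0.11 = 0.060068.

0.060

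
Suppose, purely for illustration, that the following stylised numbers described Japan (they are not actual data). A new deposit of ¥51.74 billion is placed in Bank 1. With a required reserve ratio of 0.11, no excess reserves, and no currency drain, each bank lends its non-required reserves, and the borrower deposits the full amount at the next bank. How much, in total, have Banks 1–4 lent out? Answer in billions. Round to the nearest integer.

¥156 billion

Bank i lends (1 − rr)^i of the original deposit: Bank 1 lends 51.74·0.8900 = 46.0486, Bank 2 lends 51.74·0.8900² ≈ 40.9833, and so on.
Summing a geometric series: total = 51.74·[0.8900·(1 − 0.8900^4) / (1 − 0.8900)] ≈ 155.9698 billion.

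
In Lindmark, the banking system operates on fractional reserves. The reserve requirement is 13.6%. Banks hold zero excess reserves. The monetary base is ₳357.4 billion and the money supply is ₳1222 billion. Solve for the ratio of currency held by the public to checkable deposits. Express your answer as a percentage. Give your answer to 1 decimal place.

Using m = M/MB = 1222/357.4 ≈ 3.419138. From m = (1 + c)/(c + rr + e), rearranging gives 1 + c = m·(c + rr + e), so c·(1 − m) = m·(rr + e) − 1.
Hence c = [m·(rr + e) − 1]/(1 − m) = [3.419138 × (0.136 + 0) − 1] / (1 − 3.419138) ≈ 0.221152.

22.1%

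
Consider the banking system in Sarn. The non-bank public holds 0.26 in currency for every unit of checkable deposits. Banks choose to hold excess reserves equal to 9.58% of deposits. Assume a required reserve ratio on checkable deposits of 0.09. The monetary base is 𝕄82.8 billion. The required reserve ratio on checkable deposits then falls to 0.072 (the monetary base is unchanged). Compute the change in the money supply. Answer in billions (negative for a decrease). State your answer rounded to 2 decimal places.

𝕄9.85 billion

Initially m₁ = (1 + 0.26) / (0.09 + 0.0958 + 0.26) ≈ 2.82638, so M₁ = 2.82638 × 82.8 ≈ 234.0243 billion.
After the change m₂ = (1 + 0.26) / (0.072 + 0.0958 + 0.26) ≈ 2.94530, so M₂ = 2.94530 × 82.8 ≈ 243.8708 billion.
ΔM = M₂ − M₁ = 243.8708 − 234.0243 = 9.8465 billion.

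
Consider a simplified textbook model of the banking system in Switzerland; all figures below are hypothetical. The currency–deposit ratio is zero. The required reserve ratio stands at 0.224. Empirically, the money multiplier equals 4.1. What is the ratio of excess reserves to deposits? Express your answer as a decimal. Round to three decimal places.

Using m = 4.1. Since m = (1 + c)/(c + rr + e), the denominator satisfies c + rr + e = (1 + c)/m = (1 + 0) / 4.1 ≈ 0.243902.
With c = 0 and rr = 0.224, the ratio of excess reserves to deposits is 0.243902 − 0 − 0.224 = 0.019902.

0.020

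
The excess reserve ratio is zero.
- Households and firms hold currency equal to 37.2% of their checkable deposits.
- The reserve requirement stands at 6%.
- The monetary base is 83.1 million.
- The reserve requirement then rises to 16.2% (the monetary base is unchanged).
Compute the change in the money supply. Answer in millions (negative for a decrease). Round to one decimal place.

-50.4 million

Initially m₁ = (1 + 0.372) / (0.06 + 0.372) ≈ 3.1759, so M₁ = 3.1759 × 83.1 ≈ 263.9173 million.
After the change m₂ = (1 + 0.372) / (0.162 + 0.372) ≈ 2.5693, so M₂ = 2.5693 × 83.1 ≈ 213.5088 million.
ΔM = M₂ − M₁ = 213.5088 − 263.9173 = -50.4085 million.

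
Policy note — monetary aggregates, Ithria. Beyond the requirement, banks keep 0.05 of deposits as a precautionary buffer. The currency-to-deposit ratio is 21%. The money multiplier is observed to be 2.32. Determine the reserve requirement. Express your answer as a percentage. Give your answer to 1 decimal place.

Using m = 2.32. Since m = (1 + c)/(c + rr + e), the denominator satisfies c + rr + e = (1 + c)/m = (1 + 0.21) / 2.32 ≈ 0.521552.
With c = 0.21 and e = 0.05, the reserve requirement is 0.521552 − 0.21 − 0.05 = 0.261552.

26.2%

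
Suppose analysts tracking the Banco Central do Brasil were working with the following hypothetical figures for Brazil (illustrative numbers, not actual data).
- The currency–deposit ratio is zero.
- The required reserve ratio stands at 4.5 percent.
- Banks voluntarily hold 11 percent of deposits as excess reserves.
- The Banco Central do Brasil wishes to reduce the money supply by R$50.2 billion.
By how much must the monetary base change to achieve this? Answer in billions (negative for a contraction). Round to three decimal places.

-7.781 billion

The money multiplier is m = 1 / (rr + e) = 1 / (0.045 + 0.11) ≈ 6.451613.
ΔMB = ΔM / m = (−50.2) / 6.451613 ≈ -7.781 billion.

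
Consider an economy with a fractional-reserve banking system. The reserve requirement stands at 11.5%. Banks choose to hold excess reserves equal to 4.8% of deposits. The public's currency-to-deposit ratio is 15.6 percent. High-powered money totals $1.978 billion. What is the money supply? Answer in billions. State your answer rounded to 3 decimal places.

The money multiplier is m = (1 + c) / (rr + e + c) = (1 + 0.156) / (0.115 + 0.048 + 0.156) ≈ 3.62382.
So M = m × MB = 3.62382 × 1.978 ≈ 7.1679 billion.

$7.168 billion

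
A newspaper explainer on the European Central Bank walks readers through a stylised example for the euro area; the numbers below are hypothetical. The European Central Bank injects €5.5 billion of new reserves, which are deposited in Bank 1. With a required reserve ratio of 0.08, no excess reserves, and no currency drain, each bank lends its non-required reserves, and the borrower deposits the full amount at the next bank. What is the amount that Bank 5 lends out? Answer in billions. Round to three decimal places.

Each bank lends a fraction (1 − rr) = 0.9200 of the deposit it receives, so Bank 5 receives 5.5·0.9200^4 and lends 5.5·0.9200^5 ≈ 3.6249 billion.

€3.625 billion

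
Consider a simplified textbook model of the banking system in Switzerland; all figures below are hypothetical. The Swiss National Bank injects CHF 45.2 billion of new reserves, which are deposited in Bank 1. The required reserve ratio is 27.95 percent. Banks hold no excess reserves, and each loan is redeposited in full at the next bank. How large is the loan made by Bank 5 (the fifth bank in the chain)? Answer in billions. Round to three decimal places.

Each bank lends a fraction (1 − rr) = 0.7205 of the deposit it receives, so Bank 5 receives 45.2·0.7205^4 and lends 45.2·0.7205^5 ≈ 8.7762 billion.

CHF 8.776 billion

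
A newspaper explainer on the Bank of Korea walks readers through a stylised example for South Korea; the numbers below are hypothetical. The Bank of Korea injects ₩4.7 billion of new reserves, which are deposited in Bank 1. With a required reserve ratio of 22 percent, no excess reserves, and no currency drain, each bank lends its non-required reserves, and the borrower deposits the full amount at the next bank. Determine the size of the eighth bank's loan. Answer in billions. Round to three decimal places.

₩0.644 billion

Each bank lends a fraction (1 − rr) = 0.7800 of the deposit it receives, so Bank 8 receives 4.7·0.7800^7 and lends 4.7·0.7800^8 ≈ 0.6440 billion.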